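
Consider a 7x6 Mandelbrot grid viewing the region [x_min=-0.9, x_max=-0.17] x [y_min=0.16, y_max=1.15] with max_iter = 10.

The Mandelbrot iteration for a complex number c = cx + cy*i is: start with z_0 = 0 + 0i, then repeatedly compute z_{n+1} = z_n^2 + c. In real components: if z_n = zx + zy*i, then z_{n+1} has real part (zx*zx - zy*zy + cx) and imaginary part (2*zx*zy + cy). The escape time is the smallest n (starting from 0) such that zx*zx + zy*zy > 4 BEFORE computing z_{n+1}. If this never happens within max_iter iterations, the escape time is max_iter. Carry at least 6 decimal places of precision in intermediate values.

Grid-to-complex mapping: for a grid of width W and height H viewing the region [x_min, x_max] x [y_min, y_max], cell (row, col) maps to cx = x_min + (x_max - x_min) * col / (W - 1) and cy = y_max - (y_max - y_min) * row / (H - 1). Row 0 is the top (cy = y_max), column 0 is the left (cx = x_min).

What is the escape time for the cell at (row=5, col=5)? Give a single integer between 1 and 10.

Answer: 10

Derivation:
z_0 = 0 + 0i, c = -0.2917 + 0.1600i
Iter 1: z = -0.2917 + 0.1600i, |z|^2 = 0.1107
Iter 2: z = -0.2322 + 0.0667i, |z|^2 = 0.0584
Iter 3: z = -0.2422 + 0.1290i, |z|^2 = 0.0753
Iter 4: z = -0.2497 + 0.0975i, |z|^2 = 0.0718
Iter 5: z = -0.2388 + 0.1113i, |z|^2 = 0.0694
Iter 6: z = -0.2470 + 0.1068i, |z|^2 = 0.0724
Iter 7: z = -0.2421 + 0.1072i, |z|^2 = 0.0701
Iter 8: z = -0.2446 + 0.1081i, |z|^2 = 0.0715
Iter 9: z = -0.2435 + 0.1071i, |z|^2 = 0.0708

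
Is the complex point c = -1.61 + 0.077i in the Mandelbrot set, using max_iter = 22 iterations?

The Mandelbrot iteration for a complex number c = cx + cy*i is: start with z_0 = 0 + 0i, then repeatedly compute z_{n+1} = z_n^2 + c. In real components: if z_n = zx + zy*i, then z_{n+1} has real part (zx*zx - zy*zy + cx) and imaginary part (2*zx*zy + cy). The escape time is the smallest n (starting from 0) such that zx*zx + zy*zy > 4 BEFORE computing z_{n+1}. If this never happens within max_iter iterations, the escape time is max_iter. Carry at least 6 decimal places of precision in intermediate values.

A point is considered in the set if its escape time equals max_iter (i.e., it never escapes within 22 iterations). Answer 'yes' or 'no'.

Answer: no

Derivation:
z_0 = 0 + 0i, c = -1.6100 + 0.0770i
Iter 1: z = -1.6100 + 0.0770i, |z|^2 = 2.5980
Iter 2: z = 0.9762 + -0.1709i, |z|^2 = 0.9821
Iter 3: z = -0.6863 + -0.2567i, |z|^2 = 0.5369
Iter 4: z = -1.2049 + 0.4294i, |z|^2 = 1.6361
Iter 5: z = -0.3426 + -0.9578i, |z|^2 = 1.0347
Iter 6: z = -2.4099 + 0.7333i, |z|^2 = 6.3453
Escaped at iteration 6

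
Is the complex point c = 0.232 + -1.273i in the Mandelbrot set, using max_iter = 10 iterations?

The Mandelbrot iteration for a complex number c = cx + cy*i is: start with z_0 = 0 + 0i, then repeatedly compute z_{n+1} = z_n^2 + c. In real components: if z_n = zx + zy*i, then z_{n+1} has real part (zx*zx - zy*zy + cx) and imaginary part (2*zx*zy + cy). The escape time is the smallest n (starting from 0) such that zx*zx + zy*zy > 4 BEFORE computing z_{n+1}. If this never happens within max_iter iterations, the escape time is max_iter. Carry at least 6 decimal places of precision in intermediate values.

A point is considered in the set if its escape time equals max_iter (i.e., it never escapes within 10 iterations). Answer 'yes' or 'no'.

Answer: no

Derivation:
z_0 = 0 + 0i, c = 0.2320 + -1.2730i
Iter 1: z = 0.2320 + -1.2730i, |z|^2 = 1.6744
Iter 2: z = -1.3347 + -1.8637i, |z|^2 = 5.2547
Escaped at iteration 2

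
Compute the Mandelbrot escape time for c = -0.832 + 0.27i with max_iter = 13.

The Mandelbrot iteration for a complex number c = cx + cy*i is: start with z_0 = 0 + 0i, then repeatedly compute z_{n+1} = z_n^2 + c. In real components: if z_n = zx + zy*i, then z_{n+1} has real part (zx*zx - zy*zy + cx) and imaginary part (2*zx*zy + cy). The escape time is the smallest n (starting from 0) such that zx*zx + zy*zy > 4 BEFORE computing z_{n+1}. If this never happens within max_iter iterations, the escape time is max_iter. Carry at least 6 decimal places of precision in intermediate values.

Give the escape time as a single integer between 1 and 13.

Answer: 11

Derivation:
z_0 = 0 + 0i, c = -0.8320 + 0.2700i
Iter 1: z = -0.8320 + 0.2700i, |z|^2 = 0.7651
Iter 2: z = -0.2127 + -0.1793i, |z|^2 = 0.0774
Iter 3: z = -0.8189 + 0.3463i, |z|^2 = 0.7905
Iter 4: z = -0.2813 + -0.2971i, |z|^2 = 0.1674
Iter 5: z = -0.8412 + 0.4371i, |z|^2 = 0.8986
Iter 6: z = -0.3156 + -0.4654i, |z|^2 = 0.3162
Iter 7: z = -0.9490 + 0.5637i, |z|^2 = 1.2184
Iter 8: z = -0.2491 + -0.8000i, |z|^2 = 0.7020
Iter 9: z = -1.4099 + 0.6686i, |z|^2 = 2.4348
Iter 10: z = 0.7088 + -1.6153i, |z|^2 = 3.1114
Iter 11: z = -2.9387 + -2.0198i, |z|^2 = 12.7151
Escaped at iteration 11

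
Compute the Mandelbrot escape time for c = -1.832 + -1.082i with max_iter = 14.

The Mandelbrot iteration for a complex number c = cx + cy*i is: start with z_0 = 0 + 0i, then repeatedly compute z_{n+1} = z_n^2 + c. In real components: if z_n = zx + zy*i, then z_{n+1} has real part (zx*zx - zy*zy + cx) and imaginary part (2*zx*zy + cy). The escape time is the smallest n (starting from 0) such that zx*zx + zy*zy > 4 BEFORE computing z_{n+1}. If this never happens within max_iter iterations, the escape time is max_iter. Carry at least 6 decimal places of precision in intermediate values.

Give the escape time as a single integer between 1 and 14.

z_0 = 0 + 0i, c = -1.8320 + -1.0820i
Iter 1: z = -1.8320 + -1.0820i, |z|^2 = 4.5269
Escaped at iteration 1

Answer: 1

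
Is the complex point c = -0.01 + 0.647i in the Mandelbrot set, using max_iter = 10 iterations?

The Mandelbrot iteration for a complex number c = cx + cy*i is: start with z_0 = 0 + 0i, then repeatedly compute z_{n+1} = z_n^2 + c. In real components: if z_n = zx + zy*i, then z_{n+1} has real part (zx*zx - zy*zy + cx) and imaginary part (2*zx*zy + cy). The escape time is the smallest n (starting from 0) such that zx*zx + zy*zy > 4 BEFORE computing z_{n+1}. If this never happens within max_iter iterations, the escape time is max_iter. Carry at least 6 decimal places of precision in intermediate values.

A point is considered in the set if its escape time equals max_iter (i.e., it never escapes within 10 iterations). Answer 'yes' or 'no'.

Answer: yes

Derivation:
z_0 = 0 + 0i, c = -0.0100 + 0.6470i
Iter 1: z = -0.0100 + 0.6470i, |z|^2 = 0.4187
Iter 2: z = -0.4285 + 0.6341i, |z|^2 = 0.5857
Iter 3: z = -0.2284 + 0.1036i, |z|^2 = 0.0629
Iter 4: z = 0.0314 + 0.5997i, |z|^2 = 0.3606
Iter 5: z = -0.3686 + 0.6847i, |z|^2 = 0.6047
Iter 6: z = -0.3429 + 0.1422i, |z|^2 = 0.1378
Iter 7: z = 0.0874 + 0.5495i, |z|^2 = 0.3095
Iter 8: z = -0.3043 + 0.7430i, |z|^2 = 0.6447
Iter 9: z = -0.4695 + 0.1948i, |z|^2 = 0.2584
Did not escape in 10 iterations → in set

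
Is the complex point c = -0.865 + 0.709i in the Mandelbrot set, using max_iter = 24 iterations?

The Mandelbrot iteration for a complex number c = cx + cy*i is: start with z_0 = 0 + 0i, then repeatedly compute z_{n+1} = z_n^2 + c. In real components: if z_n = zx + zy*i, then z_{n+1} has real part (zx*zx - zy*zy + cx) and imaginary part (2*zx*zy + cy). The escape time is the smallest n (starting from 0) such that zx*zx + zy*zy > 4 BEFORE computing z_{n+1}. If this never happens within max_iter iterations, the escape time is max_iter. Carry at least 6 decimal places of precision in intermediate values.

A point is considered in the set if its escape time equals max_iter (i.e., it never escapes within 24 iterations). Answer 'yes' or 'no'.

z_0 = 0 + 0i, c = -0.8650 + 0.7090i
Iter 1: z = -0.8650 + 0.7090i, |z|^2 = 1.2509
Iter 2: z = -0.6195 + -0.5176i, |z|^2 = 0.6516
Iter 3: z = -0.7492 + 1.3502i, |z|^2 = 2.3843
Iter 4: z = -2.1269 + -1.3140i, |z|^2 = 6.2503
Escaped at iteration 4

Answer: no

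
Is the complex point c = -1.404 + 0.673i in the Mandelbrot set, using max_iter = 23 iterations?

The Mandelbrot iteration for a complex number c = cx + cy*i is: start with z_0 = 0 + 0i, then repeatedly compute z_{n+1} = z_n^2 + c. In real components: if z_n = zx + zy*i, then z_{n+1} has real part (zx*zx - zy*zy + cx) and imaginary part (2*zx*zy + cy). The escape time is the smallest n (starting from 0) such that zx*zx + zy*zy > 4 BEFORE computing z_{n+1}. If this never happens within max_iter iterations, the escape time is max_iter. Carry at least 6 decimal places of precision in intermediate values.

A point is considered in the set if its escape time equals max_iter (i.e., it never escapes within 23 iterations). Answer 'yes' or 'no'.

z_0 = 0 + 0i, c = -1.4040 + 0.6730i
Iter 1: z = -1.4040 + 0.6730i, |z|^2 = 2.4241
Iter 2: z = 0.1143 + -1.2168i, |z|^2 = 1.4936
Iter 3: z = -2.8715 + 0.3949i, |z|^2 = 8.4014
Escaped at iteration 3

Answer: no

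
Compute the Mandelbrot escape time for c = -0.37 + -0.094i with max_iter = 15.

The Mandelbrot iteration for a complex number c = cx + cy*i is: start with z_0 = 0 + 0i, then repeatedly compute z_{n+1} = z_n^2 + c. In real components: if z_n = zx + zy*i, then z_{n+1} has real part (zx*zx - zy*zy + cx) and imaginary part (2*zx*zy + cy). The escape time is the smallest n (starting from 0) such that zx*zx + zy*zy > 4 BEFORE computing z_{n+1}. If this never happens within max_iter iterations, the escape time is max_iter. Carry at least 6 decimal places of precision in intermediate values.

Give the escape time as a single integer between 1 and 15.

Answer: 15

Derivation:
z_0 = 0 + 0i, c = -0.3700 + -0.0940i
Iter 1: z = -0.3700 + -0.0940i, |z|^2 = 0.1457
Iter 2: z = -0.2419 + -0.0244i, |z|^2 = 0.0591
Iter 3: z = -0.3121 + -0.0822i, |z|^2 = 0.1041
Iter 4: z = -0.2794 + -0.0427i, |z|^2 = 0.0799
Iter 5: z = -0.2938 + -0.0701i, |z|^2 = 0.0912
Iter 6: z = -0.2886 + -0.0528i, |z|^2 = 0.0861
Iter 7: z = -0.2895 + -0.0635i, |z|^2 = 0.0878
Iter 8: z = -0.2902 + -0.0572i, |z|^2 = 0.0875
Iter 9: z = -0.2890 + -0.0608i, |z|^2 = 0.0872
Iter 10: z = -0.2902 + -0.0589i, |z|^2 = 0.0877
Iter 11: z = -0.2893 + -0.0598i, |z|^2 = 0.0873
Iter 12: z = -0.2899 + -0.0594i, |z|^2 = 0.0876
Iter 13: z = -0.2895 + -0.0596i, |z|^2 = 0.0873
Iter 14: z = -0.2897 + -0.0595i, |z|^2 = 0.0875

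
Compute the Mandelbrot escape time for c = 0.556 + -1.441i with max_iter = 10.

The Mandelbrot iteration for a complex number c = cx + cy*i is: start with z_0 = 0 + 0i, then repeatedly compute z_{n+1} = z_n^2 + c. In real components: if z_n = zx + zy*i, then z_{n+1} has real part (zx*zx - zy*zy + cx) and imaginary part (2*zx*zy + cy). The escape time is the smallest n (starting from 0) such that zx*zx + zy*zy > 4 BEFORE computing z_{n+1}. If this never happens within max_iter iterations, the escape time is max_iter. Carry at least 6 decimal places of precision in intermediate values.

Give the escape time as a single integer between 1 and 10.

Answer: 2

Derivation:
z_0 = 0 + 0i, c = 0.5560 + -1.4410i
Iter 1: z = 0.5560 + -1.4410i, |z|^2 = 2.3856
Iter 2: z = -1.2113 + -3.0434i, |z|^2 = 10.7296
Escaped at iteration 2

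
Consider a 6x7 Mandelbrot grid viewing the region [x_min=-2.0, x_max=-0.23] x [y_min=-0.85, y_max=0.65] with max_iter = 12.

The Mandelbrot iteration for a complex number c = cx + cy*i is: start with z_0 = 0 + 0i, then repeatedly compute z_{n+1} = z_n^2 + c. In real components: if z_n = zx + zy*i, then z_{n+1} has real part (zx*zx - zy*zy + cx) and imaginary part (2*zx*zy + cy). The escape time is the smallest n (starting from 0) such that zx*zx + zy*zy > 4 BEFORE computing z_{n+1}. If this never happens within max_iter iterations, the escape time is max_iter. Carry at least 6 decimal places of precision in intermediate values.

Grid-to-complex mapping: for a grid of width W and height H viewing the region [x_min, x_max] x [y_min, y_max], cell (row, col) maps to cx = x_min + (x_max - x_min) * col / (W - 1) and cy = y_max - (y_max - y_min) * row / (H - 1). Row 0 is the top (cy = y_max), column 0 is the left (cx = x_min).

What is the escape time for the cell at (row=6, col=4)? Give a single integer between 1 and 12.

z_0 = 0 + 0i, c = -0.5840 + -0.8500i
Iter 1: z = -0.5840 + -0.8500i, |z|^2 = 1.0636
Iter 2: z = -0.9654 + 0.1428i, |z|^2 = 0.9525
Iter 3: z = 0.3277 + -1.1257i, |z|^2 = 1.3747
Iter 4: z = -1.7439 + -1.5878i, |z|^2 = 5.5622
Escaped at iteration 4

Answer: 4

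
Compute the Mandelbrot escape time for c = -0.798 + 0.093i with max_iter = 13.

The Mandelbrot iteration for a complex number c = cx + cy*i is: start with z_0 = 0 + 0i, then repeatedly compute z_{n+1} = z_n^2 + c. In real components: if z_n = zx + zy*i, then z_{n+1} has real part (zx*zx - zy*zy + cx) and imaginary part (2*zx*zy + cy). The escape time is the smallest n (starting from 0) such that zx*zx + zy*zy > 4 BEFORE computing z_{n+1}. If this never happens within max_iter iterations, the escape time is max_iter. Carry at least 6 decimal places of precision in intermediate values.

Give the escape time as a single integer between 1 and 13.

z_0 = 0 + 0i, c = -0.7980 + 0.0930i
Iter 1: z = -0.7980 + 0.0930i, |z|^2 = 0.6455
Iter 2: z = -0.1698 + -0.0554i, |z|^2 = 0.0319
Iter 3: z = -0.7722 + 0.1118i, |z|^2 = 0.6088
Iter 4: z = -0.2142 + -0.0797i, |z|^2 = 0.0522
Iter 5: z = -0.7585 + 0.1271i, |z|^2 = 0.5915
Iter 6: z = -0.2389 + -0.0999i, |z|^2 = 0.0670
Iter 7: z = -0.7509 + 0.1407i, |z|^2 = 0.5837
Iter 8: z = -0.2539 + -0.1183i, |z|^2 = 0.0785
Iter 9: z = -0.7475 + 0.1531i, |z|^2 = 0.5822
Iter 10: z = -0.2626 + -0.1359i, |z|^2 = 0.0874
Iter 11: z = -0.7475 + 0.1644i, |z|^2 = 0.5857
Iter 12: z = -0.2663 + -0.1527i, |z|^2 = 0.0942

Answer: 13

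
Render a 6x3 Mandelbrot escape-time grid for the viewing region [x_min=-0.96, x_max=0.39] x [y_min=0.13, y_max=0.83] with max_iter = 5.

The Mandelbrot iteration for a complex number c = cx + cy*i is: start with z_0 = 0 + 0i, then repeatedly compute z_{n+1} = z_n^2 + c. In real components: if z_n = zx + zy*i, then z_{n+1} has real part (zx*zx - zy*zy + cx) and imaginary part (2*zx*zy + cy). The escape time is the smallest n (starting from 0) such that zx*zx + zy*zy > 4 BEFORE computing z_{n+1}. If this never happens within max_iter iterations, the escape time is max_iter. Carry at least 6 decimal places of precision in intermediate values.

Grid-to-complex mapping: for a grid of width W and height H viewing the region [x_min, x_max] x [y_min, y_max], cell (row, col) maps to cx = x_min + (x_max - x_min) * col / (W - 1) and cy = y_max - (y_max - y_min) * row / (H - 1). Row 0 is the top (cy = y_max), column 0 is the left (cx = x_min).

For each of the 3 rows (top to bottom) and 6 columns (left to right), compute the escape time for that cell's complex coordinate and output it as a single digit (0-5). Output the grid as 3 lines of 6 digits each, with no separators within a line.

Answer: 345554
555555
555555

Derivation:
(row=0, col=0): c = -0.9600 + 0.8300i → escape time 3
(row=0, col=1): c = -0.6900 + 0.8300i → escape time 4
(row=0, col=2): c = -0.4200 + 0.8300i → escape time 5
(row=0, col=3): c = -0.1500 + 0.8300i → escape time 5
(row=0, col=4): c = 0.1200 + 0.8300i → escape time 5
(row=0, col=5): c = 0.3900 + 0.8300i → escape time 4
(row=1, col=0): c = -0.9600 + 0.4800i → escape time 5
(row=1, col=1): c = -0.6900 + 0.4800i → escape time 5
(row=1, col=2): c = -0.4200 + 0.4800i → escape time 5
(row=1, col=3): c = -0.1500 + 0.4800i → escape time 5
(row=1, col=4): c = 0.1200 + 0.4800i → escape time 5
(row=1, col=5): c = 0.3900 + 0.4800i → escape time 5
(row=2, col=0): c = -0.9600 + 0.1300i → escape time 5
(row=2, col=1): c = -0.6900 + 0.1300i → escape time 5
(row=2, col=2): c = -0.4200 + 0.1300i → escape time 5
(row=2, col=3): c = -0.1500 + 0.1300i → escape time 5
(row=2, col=4): c = 0.1200 + 0.1300i → escape time 5
(row=2, col=5): c = 0.3900 + 0.1300i → escape time 5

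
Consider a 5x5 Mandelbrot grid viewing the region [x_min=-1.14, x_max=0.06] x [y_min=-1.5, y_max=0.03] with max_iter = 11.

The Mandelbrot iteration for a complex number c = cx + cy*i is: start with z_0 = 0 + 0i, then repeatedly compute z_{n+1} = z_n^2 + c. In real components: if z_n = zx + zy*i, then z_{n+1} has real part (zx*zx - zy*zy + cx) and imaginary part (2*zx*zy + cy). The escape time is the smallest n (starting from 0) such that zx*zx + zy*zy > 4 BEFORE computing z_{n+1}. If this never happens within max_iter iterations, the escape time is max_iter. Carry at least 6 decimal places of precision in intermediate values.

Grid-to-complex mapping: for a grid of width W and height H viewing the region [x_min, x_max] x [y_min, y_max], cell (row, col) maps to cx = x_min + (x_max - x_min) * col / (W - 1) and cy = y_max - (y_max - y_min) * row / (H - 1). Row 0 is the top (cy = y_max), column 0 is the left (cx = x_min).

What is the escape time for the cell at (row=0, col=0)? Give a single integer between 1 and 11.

z_0 = 0 + 0i, c = -1.1400 + 0.0300i
Iter 1: z = -1.1400 + 0.0300i, |z|^2 = 1.3005
Iter 2: z = 0.1587 + -0.0384i, |z|^2 = 0.0267
Iter 3: z = -1.1163 + 0.0178i, |z|^2 = 1.2464
Iter 4: z = 0.1058 + -0.0098i, |z|^2 = 0.0113
Iter 5: z = -1.1289 + 0.0279i, |z|^2 = 1.2752
Iter 6: z = 0.1336 + -0.0331i, |z|^2 = 0.0190
Iter 7: z = -1.1232 + 0.0212i, |z|^2 = 1.2621
Iter 8: z = 0.1212 + -0.0175i, |z|^2 = 0.0150
Iter 9: z = -1.1256 + 0.0257i, |z|^2 = 1.2677
Iter 10: z = 0.1264 + -0.0280i, |z|^2 = 0.0167

Answer: 11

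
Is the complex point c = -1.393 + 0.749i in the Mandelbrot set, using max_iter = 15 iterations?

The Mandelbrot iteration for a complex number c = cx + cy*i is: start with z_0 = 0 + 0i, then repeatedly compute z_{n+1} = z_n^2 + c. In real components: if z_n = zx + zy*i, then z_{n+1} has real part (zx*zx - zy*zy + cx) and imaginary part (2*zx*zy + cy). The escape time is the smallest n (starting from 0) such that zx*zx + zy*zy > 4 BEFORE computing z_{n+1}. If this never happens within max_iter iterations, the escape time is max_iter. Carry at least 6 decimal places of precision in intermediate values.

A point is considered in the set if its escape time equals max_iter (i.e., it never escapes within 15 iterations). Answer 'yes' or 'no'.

z_0 = 0 + 0i, c = -1.3930 + 0.7490i
Iter 1: z = -1.3930 + 0.7490i, |z|^2 = 2.5015
Iter 2: z = -0.0136 + -1.3377i, |z|^2 = 1.7897
Iter 3: z = -3.1823 + 0.7853i, |z|^2 = 10.7436
Escaped at iteration 3

Answer: no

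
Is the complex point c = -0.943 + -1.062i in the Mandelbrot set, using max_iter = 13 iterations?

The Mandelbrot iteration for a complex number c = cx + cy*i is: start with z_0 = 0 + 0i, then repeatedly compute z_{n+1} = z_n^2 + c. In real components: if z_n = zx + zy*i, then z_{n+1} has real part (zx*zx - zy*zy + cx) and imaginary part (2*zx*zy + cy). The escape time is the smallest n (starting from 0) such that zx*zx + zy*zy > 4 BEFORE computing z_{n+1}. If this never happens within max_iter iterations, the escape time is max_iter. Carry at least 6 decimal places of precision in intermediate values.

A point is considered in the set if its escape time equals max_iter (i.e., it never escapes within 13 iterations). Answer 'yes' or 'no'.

Answer: no

Derivation:
z_0 = 0 + 0i, c = -0.9430 + -1.0620i
Iter 1: z = -0.9430 + -1.0620i, |z|^2 = 2.0171
Iter 2: z = -1.1816 + 0.9409i, |z|^2 = 2.2815
Iter 3: z = -0.4322 + -3.2856i, |z|^2 = 10.9820
Escaped at iteration 3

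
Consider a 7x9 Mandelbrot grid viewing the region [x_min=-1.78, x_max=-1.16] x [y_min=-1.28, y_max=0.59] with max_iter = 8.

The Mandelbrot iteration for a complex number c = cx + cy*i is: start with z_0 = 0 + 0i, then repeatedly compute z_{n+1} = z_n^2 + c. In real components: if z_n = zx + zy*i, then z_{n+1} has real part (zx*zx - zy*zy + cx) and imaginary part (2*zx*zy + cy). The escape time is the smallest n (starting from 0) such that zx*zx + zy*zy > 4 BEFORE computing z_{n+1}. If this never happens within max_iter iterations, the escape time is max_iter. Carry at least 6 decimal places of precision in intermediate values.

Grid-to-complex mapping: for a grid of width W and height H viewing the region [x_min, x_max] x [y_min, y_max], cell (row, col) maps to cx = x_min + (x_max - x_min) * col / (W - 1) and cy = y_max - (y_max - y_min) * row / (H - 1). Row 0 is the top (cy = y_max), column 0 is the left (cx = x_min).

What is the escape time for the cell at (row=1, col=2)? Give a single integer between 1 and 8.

Answer: 4

Derivation:
z_0 = 0 + 0i, c = -1.5733 + 0.3562i
Iter 1: z = -1.5733 + 0.3562i, |z|^2 = 2.6023
Iter 2: z = 0.7751 + -0.7647i, |z|^2 = 1.1857
Iter 3: z = -1.5573 + -0.8293i, |z|^2 = 3.1131
Iter 4: z = 0.1642 + 2.9393i, |z|^2 = 8.6665
Escaped at iteration 4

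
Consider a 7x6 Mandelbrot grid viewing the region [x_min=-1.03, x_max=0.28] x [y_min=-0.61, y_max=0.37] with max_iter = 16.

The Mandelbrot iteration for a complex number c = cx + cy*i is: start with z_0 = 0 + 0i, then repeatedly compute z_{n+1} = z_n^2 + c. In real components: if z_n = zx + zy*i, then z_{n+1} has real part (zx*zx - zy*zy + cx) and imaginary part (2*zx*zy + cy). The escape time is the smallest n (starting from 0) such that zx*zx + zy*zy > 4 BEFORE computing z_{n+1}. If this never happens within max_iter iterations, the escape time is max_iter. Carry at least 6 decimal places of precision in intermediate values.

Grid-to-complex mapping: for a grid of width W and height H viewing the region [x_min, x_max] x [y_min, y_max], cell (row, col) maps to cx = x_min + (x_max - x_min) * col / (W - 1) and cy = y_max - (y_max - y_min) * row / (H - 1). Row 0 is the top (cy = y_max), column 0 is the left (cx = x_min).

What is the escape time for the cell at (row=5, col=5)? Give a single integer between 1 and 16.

Answer: 16

Derivation:
z_0 = 0 + 0i, c = 0.0617 + -0.6100i
Iter 1: z = 0.0617 + -0.6100i, |z|^2 = 0.3759
Iter 2: z = -0.3066 + -0.6852i, |z|^2 = 0.5636
Iter 3: z = -0.3139 + -0.1898i, |z|^2 = 0.1345
Iter 4: z = 0.1242 + -0.4909i, |z|^2 = 0.2564
Iter 5: z = -0.1639 + -0.7319i, |z|^2 = 0.5625
Iter 6: z = -0.4471 + -0.3701i, |z|^2 = 0.3369
Iter 7: z = 0.1246 + -0.2790i, |z|^2 = 0.0934
Iter 8: z = -0.0006 + -0.6795i, |z|^2 = 0.4618
Iter 9: z = -0.4001 + -0.6091i, |z|^2 = 0.5311
Iter 10: z = -0.1493 + -0.1226i, |z|^2 = 0.0373
Iter 11: z = 0.0689 + -0.5734i, |z|^2 = 0.3335
Iter 12: z = -0.2624 + -0.6890i, |z|^2 = 0.5436
Iter 13: z = -0.3443 + -0.2484i, |z|^2 = 0.1802
Iter 14: z = 0.1185 + -0.4390i, |z|^2 = 0.2067
Iter 15: z = -0.1170 + -0.7140i, |z|^2 = 0.5235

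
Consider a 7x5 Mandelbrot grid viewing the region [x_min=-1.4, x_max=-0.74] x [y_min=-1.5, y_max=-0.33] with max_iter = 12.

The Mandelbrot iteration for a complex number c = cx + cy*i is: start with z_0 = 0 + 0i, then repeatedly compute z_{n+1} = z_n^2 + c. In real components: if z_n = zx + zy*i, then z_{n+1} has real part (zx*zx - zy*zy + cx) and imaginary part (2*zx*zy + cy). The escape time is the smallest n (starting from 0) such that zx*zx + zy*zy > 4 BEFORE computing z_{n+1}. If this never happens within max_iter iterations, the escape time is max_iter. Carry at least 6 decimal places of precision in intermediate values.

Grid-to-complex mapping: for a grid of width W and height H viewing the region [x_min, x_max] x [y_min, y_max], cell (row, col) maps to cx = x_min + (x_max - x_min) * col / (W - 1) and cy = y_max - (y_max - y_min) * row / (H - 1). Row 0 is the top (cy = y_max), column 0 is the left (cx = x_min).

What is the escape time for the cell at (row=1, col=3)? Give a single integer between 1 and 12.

Answer: 4

Derivation:
z_0 = 0 + 0i, c = -1.0700 + -0.6225i
Iter 1: z = -1.0700 + -0.6225i, |z|^2 = 1.5324
Iter 2: z = -0.3126 + 0.7096i, |z|^2 = 0.6013
Iter 3: z = -1.4759 + -1.0662i, |z|^2 = 3.3150
Iter 4: z = -0.0285 + 2.5246i, |z|^2 = 6.3745
Escaped at iteration 4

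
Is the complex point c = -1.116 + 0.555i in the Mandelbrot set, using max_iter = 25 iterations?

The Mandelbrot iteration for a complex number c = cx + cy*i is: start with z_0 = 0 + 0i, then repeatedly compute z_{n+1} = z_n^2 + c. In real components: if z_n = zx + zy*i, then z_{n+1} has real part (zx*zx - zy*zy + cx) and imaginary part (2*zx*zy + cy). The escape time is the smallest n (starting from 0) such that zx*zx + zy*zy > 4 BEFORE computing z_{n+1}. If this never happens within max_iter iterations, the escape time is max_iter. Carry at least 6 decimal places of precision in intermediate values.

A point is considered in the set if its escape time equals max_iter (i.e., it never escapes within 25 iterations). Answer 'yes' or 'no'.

z_0 = 0 + 0i, c = -1.1160 + 0.5550i
Iter 1: z = -1.1160 + 0.5550i, |z|^2 = 1.5535
Iter 2: z = -0.1786 + -0.6838i, |z|^2 = 0.4994
Iter 3: z = -1.5516 + 0.7992i, |z|^2 = 3.0463
Iter 4: z = 0.6529 + -1.9251i, |z|^2 = 4.1324
Escaped at iteration 4

Answer: no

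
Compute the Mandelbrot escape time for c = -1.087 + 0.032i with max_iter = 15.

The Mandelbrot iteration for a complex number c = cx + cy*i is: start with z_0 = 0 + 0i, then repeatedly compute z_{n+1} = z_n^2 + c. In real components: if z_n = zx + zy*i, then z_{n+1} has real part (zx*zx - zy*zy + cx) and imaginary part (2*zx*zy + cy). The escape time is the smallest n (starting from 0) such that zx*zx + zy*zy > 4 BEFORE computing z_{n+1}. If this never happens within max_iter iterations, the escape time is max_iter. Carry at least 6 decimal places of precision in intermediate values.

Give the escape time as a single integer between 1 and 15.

z_0 = 0 + 0i, c = -1.0870 + 0.0320i
Iter 1: z = -1.0870 + 0.0320i, |z|^2 = 1.1826
Iter 2: z = 0.0935 + -0.0376i, |z|^2 = 0.0102
Iter 3: z = -1.0797 + 0.0250i, |z|^2 = 1.1663
Iter 4: z = 0.0780 + -0.0219i, |z|^2 = 0.0066
Iter 5: z = -1.0814 + 0.0286i, |z|^2 = 1.1702
Iter 6: z = 0.0816 + -0.0298i, |z|^2 = 0.0075
Iter 7: z = -1.0812 + 0.0271i, |z|^2 = 1.1698
Iter 8: z = 0.0813 + -0.0267i, |z|^2 = 0.0073
Iter 9: z = -1.0811 + 0.0277i, |z|^2 = 1.1695
Iter 10: z = 0.0810 + -0.0278i, |z|^2 = 0.0073
Iter 11: z = -1.0812 + 0.0275i, |z|^2 = 1.1698
Iter 12: z = 0.0813 + -0.0275i, |z|^2 = 0.0074
Iter 13: z = -1.0812 + 0.0275i, |z|^2 = 1.1696
Iter 14: z = 0.0811 + -0.0275i, |z|^2 = 0.0073

Answer: 15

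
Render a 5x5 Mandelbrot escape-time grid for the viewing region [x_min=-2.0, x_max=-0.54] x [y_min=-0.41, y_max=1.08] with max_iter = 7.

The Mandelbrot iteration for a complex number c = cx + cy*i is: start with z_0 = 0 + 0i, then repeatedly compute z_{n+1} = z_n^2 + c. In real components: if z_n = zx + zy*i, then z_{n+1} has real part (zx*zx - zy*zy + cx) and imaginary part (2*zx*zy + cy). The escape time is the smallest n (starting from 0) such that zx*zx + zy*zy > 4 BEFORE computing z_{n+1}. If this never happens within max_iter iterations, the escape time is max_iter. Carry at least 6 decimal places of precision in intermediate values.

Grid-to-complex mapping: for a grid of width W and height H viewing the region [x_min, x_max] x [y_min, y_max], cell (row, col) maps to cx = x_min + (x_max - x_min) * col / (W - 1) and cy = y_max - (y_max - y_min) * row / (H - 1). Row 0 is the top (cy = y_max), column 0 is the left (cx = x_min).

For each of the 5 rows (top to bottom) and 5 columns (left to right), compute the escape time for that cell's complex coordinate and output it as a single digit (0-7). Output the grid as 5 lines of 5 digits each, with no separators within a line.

(row=0, col=0): c = -2.0000 + 1.0800i → escape time 1
(row=0, col=1): c = -1.6350 + 1.0800i → escape time 2
(row=0, col=2): c = -1.2700 + 1.0800i → escape time 3
(row=0, col=3): c = -0.9050 + 1.0800i → escape time 3
(row=0, col=4): c = -0.5400 + 1.0800i → escape time 4
(row=1, col=0): c = -2.0000 + 0.7075i → escape time 1
(row=1, col=1): c = -1.6350 + 0.7075i → escape time 3
(row=1, col=2): c = -1.2700 + 0.7075i → escape time 3
(row=1, col=3): c = -0.9050 + 0.7075i → escape time 4
(row=1, col=4): c = -0.5400 + 0.7075i → escape time 7
(row=2, col=0): c = -2.0000 + 0.3350i → escape time 1
(row=2, col=1): c = -1.6350 + 0.3350i → escape time 4
(row=2, col=2): c = -1.2700 + 0.3350i → escape time 7
(row=2, col=3): c = -0.9050 + 0.3350i → escape time 7
(row=2, col=4): c = -0.5400 + 0.3350i → escape time 7
(row=3, col=0): c = -2.0000 + -0.0375i → escape time 1
(row=3, col=1): c = -1.6350 + -0.0375i → escape time 7
(row=3, col=2): c = -1.2700 + -0.0375i → escape time 7
(row=3, col=3): c = -0.9050 + -0.0375i → escape time 7
(row=3, col=4): c = -0.5400 + -0.0375i → escape time 7
(row=4, col=0): c = -2.0000 + -0.4100i → escape time 1
(row=4, col=1): c = -1.6350 + -0.4100i → escape time 3
(row=4, col=2): c = -1.2700 + -0.4100i → escape time 7
(row=4, col=3): c = -0.9050 + -0.4100i → escape time 7
(row=4, col=4): c = -0.5400 + -0.4100i → escape time 7

Answer: 12334
13347
14777
17777
13777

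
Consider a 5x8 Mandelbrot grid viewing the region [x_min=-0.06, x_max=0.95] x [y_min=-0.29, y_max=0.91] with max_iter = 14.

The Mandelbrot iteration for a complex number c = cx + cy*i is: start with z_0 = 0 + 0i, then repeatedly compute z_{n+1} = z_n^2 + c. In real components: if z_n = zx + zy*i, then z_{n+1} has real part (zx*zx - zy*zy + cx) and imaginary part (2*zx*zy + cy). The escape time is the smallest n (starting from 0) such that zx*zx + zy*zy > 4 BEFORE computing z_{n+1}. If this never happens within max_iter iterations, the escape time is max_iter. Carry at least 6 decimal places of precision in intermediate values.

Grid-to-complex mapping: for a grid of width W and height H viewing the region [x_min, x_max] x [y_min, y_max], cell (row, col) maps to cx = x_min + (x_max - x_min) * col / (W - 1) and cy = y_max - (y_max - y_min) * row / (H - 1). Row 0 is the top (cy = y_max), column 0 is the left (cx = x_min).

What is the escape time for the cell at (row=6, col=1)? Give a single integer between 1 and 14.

Answer: 14

Derivation:
z_0 = 0 + 0i, c = 0.1925 + -0.1186i
Iter 1: z = 0.1925 + -0.1186i, |z|^2 = 0.0511
Iter 2: z = 0.2155 + -0.1642i, |z|^2 = 0.0734
Iter 3: z = 0.2120 + -0.1893i, |z|^2 = 0.0808
Iter 4: z = 0.2016 + -0.1988i, |z|^2 = 0.0802
Iter 5: z = 0.1936 + -0.1987i, |z|^2 = 0.0770
Iter 6: z = 0.1905 + -0.1955i, |z|^2 = 0.0745
Iter 7: z = 0.1906 + -0.1931i, |z|^2 = 0.0736
Iter 8: z = 0.1915 + -0.1921i, |z|^2 = 0.0736
Iter 9: z = 0.1923 + -0.1922i, |z|^2 = 0.0739
Iter 10: z = 0.1925 + -0.1925i, |z|^2 = 0.0741
Iter 11: z = 0.1925 + -0.1927i, |z|^2 = 0.0742
Iter 12: z = 0.1924 + -0.1928i, |z|^2 = 0.0742
Iter 13: z = 0.1924 + -0.1928i, |z|^2 = 0.0742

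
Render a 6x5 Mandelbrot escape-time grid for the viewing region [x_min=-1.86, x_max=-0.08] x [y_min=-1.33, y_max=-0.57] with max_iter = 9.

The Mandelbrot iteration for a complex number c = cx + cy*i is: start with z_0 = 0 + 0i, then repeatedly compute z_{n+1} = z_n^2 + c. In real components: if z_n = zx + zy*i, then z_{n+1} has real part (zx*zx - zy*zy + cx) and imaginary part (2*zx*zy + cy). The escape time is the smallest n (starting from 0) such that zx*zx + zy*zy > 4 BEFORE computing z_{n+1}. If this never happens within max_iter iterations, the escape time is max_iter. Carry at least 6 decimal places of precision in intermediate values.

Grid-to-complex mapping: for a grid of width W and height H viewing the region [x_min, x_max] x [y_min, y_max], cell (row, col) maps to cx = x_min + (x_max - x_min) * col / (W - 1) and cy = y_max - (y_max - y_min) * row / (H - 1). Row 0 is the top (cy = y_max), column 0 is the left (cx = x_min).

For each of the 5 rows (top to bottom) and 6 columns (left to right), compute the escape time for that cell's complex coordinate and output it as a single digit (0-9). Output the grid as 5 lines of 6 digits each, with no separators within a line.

Answer: 234599
133469
133349
123334
112222

Derivation:
(row=0, col=0): c = -1.8600 + -0.5700i → escape time 2
(row=0, col=1): c = -1.5040 + -0.5700i → escape time 3
(row=0, col=2): c = -1.1480 + -0.5700i → escape time 4
(row=0, col=3): c = -0.7920 + -0.5700i → escape time 5
(row=0, col=4): c = -0.4360 + -0.5700i → escape time 9
(row=0, col=5): c = -0.0800 + -0.5700i → escape time 9
(row=1, col=0): c = -1.8600 + -0.7600i → escape time 1
(row=1, col=1): c = -1.5040 + -0.7600i → escape time 3
(row=1, col=2): c = -1.1480 + -0.7600i → escape time 3
(row=1, col=3): c = -0.7920 + -0.7600i → escape time 4
(row=1, col=4): c = -0.4360 + -0.7600i → escape time 6
(row=1, col=5): c = -0.0800 + -0.7600i → escape time 9
(row=2, col=0): c = -1.8600 + -0.9500i → escape time 1
(row=2, col=1): c = -1.5040 + -0.9500i → escape time 3
(row=2, col=2): c = -1.1480 + -0.9500i → escape time 3
(row=2, col=3): c = -0.7920 + -0.9500i → escape time 3
(row=2, col=4): c = -0.4360 + -0.9500i → escape time 4
(row=2, col=5): c = -0.0800 + -0.9500i → escape time 9
(row=3, col=0): c = -1.8600 + -1.1400i → escape time 1
(row=3, col=1): c = -1.5040 + -1.1400i → escape time 2
(row=3, col=2): c = -1.1480 + -1.1400i → escape time 3
(row=3, col=3): c = -0.7920 + -1.1400i → escape time 3
(row=3, col=4): c = -0.4360 + -1.1400i → escape time 3
(row=3, col=5): c = -0.0800 + -1.1400i → escape time 4
(row=4, col=0): c = -1.8600 + -1.3300i → escape time 1
(row=4, col=1): c = -1.5040 + -1.3300i → escape time 1
(row=4, col=2): c = -1.1480 + -1.3300i → escape time 2
(row=4, col=3): c = -0.7920 + -1.3300i → escape time 2
(row=4, col=4): c = -0.4360 + -1.3300i → escape time 2
(row=4, col=5): c = -0.0800 + -1.3300i → escape time 2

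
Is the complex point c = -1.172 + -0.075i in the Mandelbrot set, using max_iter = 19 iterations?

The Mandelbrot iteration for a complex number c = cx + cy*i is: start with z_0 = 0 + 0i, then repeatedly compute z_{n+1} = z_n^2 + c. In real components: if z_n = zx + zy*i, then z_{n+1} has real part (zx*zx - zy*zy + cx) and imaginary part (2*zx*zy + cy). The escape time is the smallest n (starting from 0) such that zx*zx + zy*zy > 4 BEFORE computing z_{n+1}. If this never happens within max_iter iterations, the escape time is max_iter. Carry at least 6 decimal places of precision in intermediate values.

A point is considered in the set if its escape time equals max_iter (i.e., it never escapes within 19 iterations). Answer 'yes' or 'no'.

z_0 = 0 + 0i, c = -1.1720 + -0.0750i
Iter 1: z = -1.1720 + -0.0750i, |z|^2 = 1.3792
Iter 2: z = 0.1960 + 0.1008i, |z|^2 = 0.0486
Iter 3: z = -1.1438 + -0.0355i, |z|^2 = 1.3094
Iter 4: z = 0.1349 + 0.0062i, |z|^2 = 0.0182
Iter 5: z = -1.1538 + -0.0733i, |z|^2 = 1.3367
Iter 6: z = 0.1540 + 0.0942i, |z|^2 = 0.0326
Iter 7: z = -1.1572 + -0.0460i, |z|^2 = 1.3412
Iter 8: z = 0.1649 + 0.0314i, |z|^2 = 0.0282
Iter 9: z = -1.1458 + -0.0646i, |z|^2 = 1.3170
Iter 10: z = 0.1366 + 0.0731i, |z|^2 = 0.0240
Iter 11: z = -1.1587 + -0.0550i, |z|^2 = 1.3456
Iter 12: z = 0.1675 + 0.0525i, |z|^2 = 0.0308
Iter 13: z = -1.1467 + -0.0574i, |z|^2 = 1.3182
Iter 14: z = 0.1396 + 0.0567i, |z|^2 = 0.0227
Iter 15: z = -1.1557 + -0.0592i, |z|^2 = 1.3392
Iter 16: z = 0.1602 + 0.0618i, |z|^2 = 0.0295
Iter 17: z = -1.1502 + -0.0552i, |z|^2 = 1.3259
Iter 18: z = 0.1478 + 0.0520i, |z|^2 = 0.0246
Did not escape in 19 iterations → in set

Answer: yes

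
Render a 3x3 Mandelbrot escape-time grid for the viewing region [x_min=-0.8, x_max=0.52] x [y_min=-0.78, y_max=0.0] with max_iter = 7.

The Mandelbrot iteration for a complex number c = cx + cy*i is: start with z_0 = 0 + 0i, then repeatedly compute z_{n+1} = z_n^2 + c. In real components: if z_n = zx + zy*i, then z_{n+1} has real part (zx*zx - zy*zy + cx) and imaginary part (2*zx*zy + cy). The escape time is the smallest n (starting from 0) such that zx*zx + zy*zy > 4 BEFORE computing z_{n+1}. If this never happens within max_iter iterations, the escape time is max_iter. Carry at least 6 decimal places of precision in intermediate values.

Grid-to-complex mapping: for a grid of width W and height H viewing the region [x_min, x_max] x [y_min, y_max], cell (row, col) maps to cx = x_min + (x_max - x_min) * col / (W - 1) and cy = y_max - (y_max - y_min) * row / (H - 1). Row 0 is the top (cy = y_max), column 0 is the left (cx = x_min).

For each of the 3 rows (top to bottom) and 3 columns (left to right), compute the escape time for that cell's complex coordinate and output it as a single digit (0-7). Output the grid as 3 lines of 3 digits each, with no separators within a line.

(row=0, col=0): c = -0.8000 + 0.0000i → escape time 7
(row=0, col=1): c = -0.1400 + 0.0000i → escape time 7
(row=0, col=2): c = 0.5200 + 0.0000i → escape time 5
(row=1, col=0): c = -0.8000 + -0.3900i → escape time 7
(row=1, col=1): c = -0.1400 + -0.3900i → escape time 7
(row=1, col=2): c = 0.5200 + -0.3900i → escape time 5
(row=2, col=0): c = -0.8000 + -0.7800i → escape time 4
(row=2, col=1): c = -0.1400 + -0.7800i → escape time 7
(row=2, col=2): c = 0.5200 + -0.7800i → escape time 3

Answer: 775
775
473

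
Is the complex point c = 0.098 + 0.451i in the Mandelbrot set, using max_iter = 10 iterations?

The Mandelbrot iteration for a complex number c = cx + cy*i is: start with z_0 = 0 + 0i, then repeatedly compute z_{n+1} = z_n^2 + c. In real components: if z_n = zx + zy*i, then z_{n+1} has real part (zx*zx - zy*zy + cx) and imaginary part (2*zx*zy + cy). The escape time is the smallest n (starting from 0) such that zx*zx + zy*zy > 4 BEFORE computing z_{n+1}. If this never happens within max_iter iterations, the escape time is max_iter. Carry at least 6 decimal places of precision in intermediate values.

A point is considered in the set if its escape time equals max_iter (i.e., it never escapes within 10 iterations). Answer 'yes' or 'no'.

Answer: yes

Derivation:
z_0 = 0 + 0i, c = 0.0980 + 0.4510i
Iter 1: z = 0.0980 + 0.4510i, |z|^2 = 0.2130
Iter 2: z = -0.0958 + 0.5394i, |z|^2 = 0.3001
Iter 3: z = -0.1838 + 0.3477i, |z|^2 = 0.1546
Iter 4: z = 0.0109 + 0.3232i, |z|^2 = 0.1046
Iter 5: z = -0.0064 + 0.4581i, |z|^2 = 0.2099
Iter 6: z = -0.1118 + 0.4452i, |z|^2 = 0.2107
Iter 7: z = -0.0877 + 0.3515i, |z|^2 = 0.1312
Iter 8: z = -0.0179 + 0.3894i, |z|^2 = 0.1519
Iter 9: z = -0.0533 + 0.4371i, |z|^2 = 0.1939
Did not escape in 10 iterations → in set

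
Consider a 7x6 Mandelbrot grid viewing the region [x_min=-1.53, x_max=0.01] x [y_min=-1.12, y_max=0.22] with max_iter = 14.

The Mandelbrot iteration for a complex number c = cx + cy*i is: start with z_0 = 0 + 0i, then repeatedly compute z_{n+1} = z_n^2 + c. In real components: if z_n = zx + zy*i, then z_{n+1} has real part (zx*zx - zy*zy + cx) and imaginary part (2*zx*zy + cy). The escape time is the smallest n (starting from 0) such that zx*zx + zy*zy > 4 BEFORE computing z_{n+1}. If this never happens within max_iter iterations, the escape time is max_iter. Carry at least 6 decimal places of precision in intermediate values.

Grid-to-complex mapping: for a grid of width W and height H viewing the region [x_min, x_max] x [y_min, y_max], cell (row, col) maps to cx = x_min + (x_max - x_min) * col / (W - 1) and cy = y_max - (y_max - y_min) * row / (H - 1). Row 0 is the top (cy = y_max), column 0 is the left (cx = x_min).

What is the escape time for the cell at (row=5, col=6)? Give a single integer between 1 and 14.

Answer: 4

Derivation:
z_0 = 0 + 0i, c = 0.0100 + -1.1200i
Iter 1: z = 0.0100 + -1.1200i, |z|^2 = 1.2545
Iter 2: z = -1.2443 + -1.1424i, |z|^2 = 2.8534
Iter 3: z = 0.2532 + 1.7230i, |z|^2 = 3.0328
Iter 4: z = -2.8945 + -0.2475i, |z|^2 = 8.4396
Escaped at iteration 4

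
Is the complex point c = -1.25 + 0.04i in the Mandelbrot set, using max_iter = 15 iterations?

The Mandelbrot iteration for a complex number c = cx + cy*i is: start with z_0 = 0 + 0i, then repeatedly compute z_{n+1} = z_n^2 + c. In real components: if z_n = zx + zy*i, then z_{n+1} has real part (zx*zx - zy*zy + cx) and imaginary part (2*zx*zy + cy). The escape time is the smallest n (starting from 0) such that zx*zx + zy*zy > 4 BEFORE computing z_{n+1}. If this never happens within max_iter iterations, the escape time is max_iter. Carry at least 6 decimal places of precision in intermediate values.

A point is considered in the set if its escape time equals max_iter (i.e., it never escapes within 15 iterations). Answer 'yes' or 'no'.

z_0 = 0 + 0i, c = -1.2500 + 0.0400i
Iter 1: z = -1.2500 + 0.0400i, |z|^2 = 1.5641
Iter 2: z = 0.3109 + -0.0600i, |z|^2 = 0.1003
Iter 3: z = -1.1569 + 0.0027i, |z|^2 = 1.3385
Iter 4: z = 0.0885 + 0.0338i, |z|^2 = 0.0090
Iter 5: z = -1.2433 + 0.0460i, |z|^2 = 1.5479
Iter 6: z = 0.2937 + -0.0743i, |z|^2 = 0.0918
Iter 7: z = -1.1693 + -0.0037i, |z|^2 = 1.3672
Iter 8: z = 0.1172 + 0.0486i, |z|^2 = 0.0161
Iter 9: z = -1.2386 + 0.0514i, |z|^2 = 1.5368
Iter 10: z = 0.2816 + -0.0873i, |z|^2 = 0.0869
Iter 11: z = -1.1783 + -0.0092i, |z|^2 = 1.3886
Iter 12: z = 0.1384 + 0.0616i, |z|^2 = 0.0229
Iter 13: z = -1.2346 + 0.0570i, |z|^2 = 1.5276
Iter 14: z = 0.2711 + -0.1008i, |z|^2 = 0.0836
Did not escape in 15 iterations → in set

Answer: yes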